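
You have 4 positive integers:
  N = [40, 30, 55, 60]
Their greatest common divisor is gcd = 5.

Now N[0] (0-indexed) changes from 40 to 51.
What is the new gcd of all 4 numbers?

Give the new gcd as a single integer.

Numbers: [40, 30, 55, 60], gcd = 5
Change: index 0, 40 -> 51
gcd of the OTHER numbers (without index 0): gcd([30, 55, 60]) = 5
New gcd = gcd(g_others, new_val) = gcd(5, 51) = 1

Answer: 1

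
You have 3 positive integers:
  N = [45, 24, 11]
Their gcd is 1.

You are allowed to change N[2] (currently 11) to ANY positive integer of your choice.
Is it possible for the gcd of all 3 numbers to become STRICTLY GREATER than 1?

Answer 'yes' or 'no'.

Current gcd = 1
gcd of all OTHER numbers (without N[2]=11): gcd([45, 24]) = 3
The new gcd after any change is gcd(3, new_value).
This can be at most 3.
Since 3 > old gcd 1, the gcd CAN increase (e.g., set N[2] = 3).

Answer: yes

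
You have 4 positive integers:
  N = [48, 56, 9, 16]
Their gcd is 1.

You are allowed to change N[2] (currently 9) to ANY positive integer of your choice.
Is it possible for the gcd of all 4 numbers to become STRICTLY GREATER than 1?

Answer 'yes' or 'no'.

Answer: yes

Derivation:
Current gcd = 1
gcd of all OTHER numbers (without N[2]=9): gcd([48, 56, 16]) = 8
The new gcd after any change is gcd(8, new_value).
This can be at most 8.
Since 8 > old gcd 1, the gcd CAN increase (e.g., set N[2] = 8).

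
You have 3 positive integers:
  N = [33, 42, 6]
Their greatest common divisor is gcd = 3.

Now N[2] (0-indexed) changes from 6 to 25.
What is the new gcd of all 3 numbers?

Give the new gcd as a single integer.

Numbers: [33, 42, 6], gcd = 3
Change: index 2, 6 -> 25
gcd of the OTHER numbers (without index 2): gcd([33, 42]) = 3
New gcd = gcd(g_others, new_val) = gcd(3, 25) = 1

Answer: 1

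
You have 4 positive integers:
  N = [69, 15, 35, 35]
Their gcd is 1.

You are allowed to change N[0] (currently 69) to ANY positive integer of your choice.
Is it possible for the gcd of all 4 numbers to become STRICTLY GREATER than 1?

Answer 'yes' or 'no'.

Current gcd = 1
gcd of all OTHER numbers (without N[0]=69): gcd([15, 35, 35]) = 5
The new gcd after any change is gcd(5, new_value).
This can be at most 5.
Since 5 > old gcd 1, the gcd CAN increase (e.g., set N[0] = 5).

Answer: yes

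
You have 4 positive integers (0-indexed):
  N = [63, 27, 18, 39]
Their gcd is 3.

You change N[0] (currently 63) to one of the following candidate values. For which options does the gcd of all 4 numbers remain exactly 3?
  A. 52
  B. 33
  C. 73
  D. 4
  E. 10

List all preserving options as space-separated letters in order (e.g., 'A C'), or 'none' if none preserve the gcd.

Answer: B

Derivation:
Old gcd = 3; gcd of others (without N[0]) = 3
New gcd for candidate v: gcd(3, v). Preserves old gcd iff gcd(3, v) = 3.
  Option A: v=52, gcd(3,52)=1 -> changes
  Option B: v=33, gcd(3,33)=3 -> preserves
  Option C: v=73, gcd(3,73)=1 -> changes
  Option D: v=4, gcd(3,4)=1 -> changes
  Option E: v=10, gcd(3,10)=1 -> changes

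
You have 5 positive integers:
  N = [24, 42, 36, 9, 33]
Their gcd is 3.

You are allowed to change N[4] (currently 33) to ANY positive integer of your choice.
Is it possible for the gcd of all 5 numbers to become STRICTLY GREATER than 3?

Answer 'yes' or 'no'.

Current gcd = 3
gcd of all OTHER numbers (without N[4]=33): gcd([24, 42, 36, 9]) = 3
The new gcd after any change is gcd(3, new_value).
This can be at most 3.
Since 3 = old gcd 3, the gcd can only stay the same or decrease.

Answer: no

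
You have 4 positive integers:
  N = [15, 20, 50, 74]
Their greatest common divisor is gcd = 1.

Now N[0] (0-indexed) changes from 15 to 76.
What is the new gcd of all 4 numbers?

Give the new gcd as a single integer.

Numbers: [15, 20, 50, 74], gcd = 1
Change: index 0, 15 -> 76
gcd of the OTHER numbers (without index 0): gcd([20, 50, 74]) = 2
New gcd = gcd(g_others, new_val) = gcd(2, 76) = 2

Answer: 2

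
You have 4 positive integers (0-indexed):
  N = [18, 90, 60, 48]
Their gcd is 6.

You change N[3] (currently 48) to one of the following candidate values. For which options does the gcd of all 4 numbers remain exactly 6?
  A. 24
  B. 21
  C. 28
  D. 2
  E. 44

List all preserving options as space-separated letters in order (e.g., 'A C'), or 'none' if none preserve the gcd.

Answer: A

Derivation:
Old gcd = 6; gcd of others (without N[3]) = 6
New gcd for candidate v: gcd(6, v). Preserves old gcd iff gcd(6, v) = 6.
  Option A: v=24, gcd(6,24)=6 -> preserves
  Option B: v=21, gcd(6,21)=3 -> changes
  Option C: v=28, gcd(6,28)=2 -> changes
  Option D: v=2, gcd(6,2)=2 -> changes
  Option E: v=44, gcd(6,44)=2 -> changes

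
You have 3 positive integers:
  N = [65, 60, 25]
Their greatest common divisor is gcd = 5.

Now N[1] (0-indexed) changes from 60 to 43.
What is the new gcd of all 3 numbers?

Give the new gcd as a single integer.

Answer: 1

Derivation:
Numbers: [65, 60, 25], gcd = 5
Change: index 1, 60 -> 43
gcd of the OTHER numbers (without index 1): gcd([65, 25]) = 5
New gcd = gcd(g_others, new_val) = gcd(5, 43) = 1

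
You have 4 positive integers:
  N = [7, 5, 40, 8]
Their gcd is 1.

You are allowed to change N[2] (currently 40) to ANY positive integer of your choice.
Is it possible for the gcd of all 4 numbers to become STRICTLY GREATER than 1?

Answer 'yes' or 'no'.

Answer: no

Derivation:
Current gcd = 1
gcd of all OTHER numbers (without N[2]=40): gcd([7, 5, 8]) = 1
The new gcd after any change is gcd(1, new_value).
This can be at most 1.
Since 1 = old gcd 1, the gcd can only stay the same or decrease.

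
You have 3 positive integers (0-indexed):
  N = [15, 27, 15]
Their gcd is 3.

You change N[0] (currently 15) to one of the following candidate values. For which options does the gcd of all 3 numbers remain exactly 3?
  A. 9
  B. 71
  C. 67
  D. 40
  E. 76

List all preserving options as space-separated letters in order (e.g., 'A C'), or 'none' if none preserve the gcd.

Answer: A

Derivation:
Old gcd = 3; gcd of others (without N[0]) = 3
New gcd for candidate v: gcd(3, v). Preserves old gcd iff gcd(3, v) = 3.
  Option A: v=9, gcd(3,9)=3 -> preserves
  Option B: v=71, gcd(3,71)=1 -> changes
  Option C: v=67, gcd(3,67)=1 -> changes
  Option D: v=40, gcd(3,40)=1 -> changes
  Option E: v=76, gcd(3,76)=1 -> changes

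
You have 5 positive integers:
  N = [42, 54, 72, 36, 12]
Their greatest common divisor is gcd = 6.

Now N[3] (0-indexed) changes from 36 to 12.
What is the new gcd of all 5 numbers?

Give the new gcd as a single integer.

Answer: 6

Derivation:
Numbers: [42, 54, 72, 36, 12], gcd = 6
Change: index 3, 36 -> 12
gcd of the OTHER numbers (without index 3): gcd([42, 54, 72, 12]) = 6
New gcd = gcd(g_others, new_val) = gcd(6, 12) = 6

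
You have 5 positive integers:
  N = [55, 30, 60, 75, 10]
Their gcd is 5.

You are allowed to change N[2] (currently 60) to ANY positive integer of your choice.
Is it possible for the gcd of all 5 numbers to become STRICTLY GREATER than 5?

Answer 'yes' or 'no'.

Answer: no

Derivation:
Current gcd = 5
gcd of all OTHER numbers (without N[2]=60): gcd([55, 30, 75, 10]) = 5
The new gcd after any change is gcd(5, new_value).
This can be at most 5.
Since 5 = old gcd 5, the gcd can only stay the same or decrease.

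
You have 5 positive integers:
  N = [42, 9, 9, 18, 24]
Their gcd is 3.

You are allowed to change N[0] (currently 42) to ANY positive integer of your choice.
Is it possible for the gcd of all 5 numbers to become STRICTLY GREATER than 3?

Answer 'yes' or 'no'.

Answer: no

Derivation:
Current gcd = 3
gcd of all OTHER numbers (without N[0]=42): gcd([9, 9, 18, 24]) = 3
The new gcd after any change is gcd(3, new_value).
This can be at most 3.
Since 3 = old gcd 3, the gcd can only stay the same or decrease.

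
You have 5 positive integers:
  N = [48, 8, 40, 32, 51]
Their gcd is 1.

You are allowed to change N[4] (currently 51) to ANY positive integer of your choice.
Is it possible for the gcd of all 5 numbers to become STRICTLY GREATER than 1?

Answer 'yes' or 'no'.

Answer: yes

Derivation:
Current gcd = 1
gcd of all OTHER numbers (without N[4]=51): gcd([48, 8, 40, 32]) = 8
The new gcd after any change is gcd(8, new_value).
This can be at most 8.
Since 8 > old gcd 1, the gcd CAN increase (e.g., set N[4] = 8).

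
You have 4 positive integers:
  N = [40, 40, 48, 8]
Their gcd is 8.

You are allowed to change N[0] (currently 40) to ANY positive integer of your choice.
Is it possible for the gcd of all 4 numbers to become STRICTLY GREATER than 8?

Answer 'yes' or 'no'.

Answer: no

Derivation:
Current gcd = 8
gcd of all OTHER numbers (without N[0]=40): gcd([40, 48, 8]) = 8
The new gcd after any change is gcd(8, new_value).
This can be at most 8.
Since 8 = old gcd 8, the gcd can only stay the same or decrease.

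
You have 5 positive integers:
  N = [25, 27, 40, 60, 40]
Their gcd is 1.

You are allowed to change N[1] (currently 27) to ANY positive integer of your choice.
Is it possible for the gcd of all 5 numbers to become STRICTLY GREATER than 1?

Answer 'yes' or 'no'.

Answer: yes

Derivation:
Current gcd = 1
gcd of all OTHER numbers (without N[1]=27): gcd([25, 40, 60, 40]) = 5
The new gcd after any change is gcd(5, new_value).
This can be at most 5.
Since 5 > old gcd 1, the gcd CAN increase (e.g., set N[1] = 5).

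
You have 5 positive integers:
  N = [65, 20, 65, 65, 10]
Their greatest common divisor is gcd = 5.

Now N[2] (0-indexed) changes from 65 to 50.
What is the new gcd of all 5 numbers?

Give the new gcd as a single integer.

Numbers: [65, 20, 65, 65, 10], gcd = 5
Change: index 2, 65 -> 50
gcd of the OTHER numbers (without index 2): gcd([65, 20, 65, 10]) = 5
New gcd = gcd(g_others, new_val) = gcd(5, 50) = 5

Answer: 5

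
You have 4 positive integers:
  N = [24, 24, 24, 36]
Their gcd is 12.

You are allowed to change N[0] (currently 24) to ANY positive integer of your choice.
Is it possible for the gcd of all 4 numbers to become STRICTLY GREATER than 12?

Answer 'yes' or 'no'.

Answer: no

Derivation:
Current gcd = 12
gcd of all OTHER numbers (without N[0]=24): gcd([24, 24, 36]) = 12
The new gcd after any change is gcd(12, new_value).
This can be at most 12.
Since 12 = old gcd 12, the gcd can only stay the same or decrease.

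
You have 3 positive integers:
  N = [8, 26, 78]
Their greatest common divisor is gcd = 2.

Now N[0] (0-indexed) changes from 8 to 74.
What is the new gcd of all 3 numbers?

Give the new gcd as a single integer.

Answer: 2

Derivation:
Numbers: [8, 26, 78], gcd = 2
Change: index 0, 8 -> 74
gcd of the OTHER numbers (without index 0): gcd([26, 78]) = 26
New gcd = gcd(g_others, new_val) = gcd(26, 74) = 2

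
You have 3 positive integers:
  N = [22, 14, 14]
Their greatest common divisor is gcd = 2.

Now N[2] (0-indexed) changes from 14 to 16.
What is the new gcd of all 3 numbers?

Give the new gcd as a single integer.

Answer: 2

Derivation:
Numbers: [22, 14, 14], gcd = 2
Change: index 2, 14 -> 16
gcd of the OTHER numbers (without index 2): gcd([22, 14]) = 2
New gcd = gcd(g_others, new_val) = gcd(2, 16) = 2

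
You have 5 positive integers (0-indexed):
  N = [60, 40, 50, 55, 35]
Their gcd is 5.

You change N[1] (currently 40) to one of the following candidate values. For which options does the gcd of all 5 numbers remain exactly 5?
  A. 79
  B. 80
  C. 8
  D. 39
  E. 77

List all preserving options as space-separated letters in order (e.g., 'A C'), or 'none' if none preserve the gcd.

Old gcd = 5; gcd of others (without N[1]) = 5
New gcd for candidate v: gcd(5, v). Preserves old gcd iff gcd(5, v) = 5.
  Option A: v=79, gcd(5,79)=1 -> changes
  Option B: v=80, gcd(5,80)=5 -> preserves
  Option C: v=8, gcd(5,8)=1 -> changes
  Option D: v=39, gcd(5,39)=1 -> changes
  Option E: v=77, gcd(5,77)=1 -> changes

Answer: B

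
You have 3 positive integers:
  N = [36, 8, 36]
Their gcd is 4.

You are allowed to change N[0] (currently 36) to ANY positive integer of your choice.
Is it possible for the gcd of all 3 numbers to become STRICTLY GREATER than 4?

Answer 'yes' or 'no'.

Current gcd = 4
gcd of all OTHER numbers (without N[0]=36): gcd([8, 36]) = 4
The new gcd after any change is gcd(4, new_value).
This can be at most 4.
Since 4 = old gcd 4, the gcd can only stay the same or decrease.

Answer: no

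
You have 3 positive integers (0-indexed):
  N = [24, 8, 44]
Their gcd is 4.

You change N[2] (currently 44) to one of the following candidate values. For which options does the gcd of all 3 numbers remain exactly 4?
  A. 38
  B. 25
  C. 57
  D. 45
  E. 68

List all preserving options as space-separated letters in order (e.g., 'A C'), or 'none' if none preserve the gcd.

Answer: E

Derivation:
Old gcd = 4; gcd of others (without N[2]) = 8
New gcd for candidate v: gcd(8, v). Preserves old gcd iff gcd(8, v) = 4.
  Option A: v=38, gcd(8,38)=2 -> changes
  Option B: v=25, gcd(8,25)=1 -> changes
  Option C: v=57, gcd(8,57)=1 -> changes
  Option D: v=45, gcd(8,45)=1 -> changes
  Option E: v=68, gcd(8,68)=4 -> preserves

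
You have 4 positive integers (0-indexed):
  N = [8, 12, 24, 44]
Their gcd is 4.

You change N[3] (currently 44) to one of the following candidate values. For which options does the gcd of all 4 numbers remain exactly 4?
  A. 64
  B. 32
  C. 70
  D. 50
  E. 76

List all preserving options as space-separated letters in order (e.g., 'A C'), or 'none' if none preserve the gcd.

Old gcd = 4; gcd of others (without N[3]) = 4
New gcd for candidate v: gcd(4, v). Preserves old gcd iff gcd(4, v) = 4.
  Option A: v=64, gcd(4,64)=4 -> preserves
  Option B: v=32, gcd(4,32)=4 -> preserves
  Option C: v=70, gcd(4,70)=2 -> changes
  Option D: v=50, gcd(4,50)=2 -> changes
  Option E: v=76, gcd(4,76)=4 -> preserves

Answer: A B E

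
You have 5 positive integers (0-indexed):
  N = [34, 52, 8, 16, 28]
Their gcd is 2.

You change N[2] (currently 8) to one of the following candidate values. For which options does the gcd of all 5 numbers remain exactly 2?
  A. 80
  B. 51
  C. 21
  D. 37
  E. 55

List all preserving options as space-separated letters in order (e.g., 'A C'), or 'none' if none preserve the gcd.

Old gcd = 2; gcd of others (without N[2]) = 2
New gcd for candidate v: gcd(2, v). Preserves old gcd iff gcd(2, v) = 2.
  Option A: v=80, gcd(2,80)=2 -> preserves
  Option B: v=51, gcd(2,51)=1 -> changes
  Option C: v=21, gcd(2,21)=1 -> changes
  Option D: v=37, gcd(2,37)=1 -> changes
  Option E: v=55, gcd(2,55)=1 -> changes

Answer: A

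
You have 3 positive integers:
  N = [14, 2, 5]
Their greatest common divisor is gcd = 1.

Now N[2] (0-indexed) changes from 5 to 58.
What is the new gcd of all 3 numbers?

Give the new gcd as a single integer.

Numbers: [14, 2, 5], gcd = 1
Change: index 2, 5 -> 58
gcd of the OTHER numbers (without index 2): gcd([14, 2]) = 2
New gcd = gcd(g_others, new_val) = gcd(2, 58) = 2

Answer: 2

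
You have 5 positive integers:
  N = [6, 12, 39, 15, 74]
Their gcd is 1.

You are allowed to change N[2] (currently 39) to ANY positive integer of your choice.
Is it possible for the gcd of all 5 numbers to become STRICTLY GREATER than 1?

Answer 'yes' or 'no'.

Answer: no

Derivation:
Current gcd = 1
gcd of all OTHER numbers (without N[2]=39): gcd([6, 12, 15, 74]) = 1
The new gcd after any change is gcd(1, new_value).
This can be at most 1.
Since 1 = old gcd 1, the gcd can only stay the same or decrease.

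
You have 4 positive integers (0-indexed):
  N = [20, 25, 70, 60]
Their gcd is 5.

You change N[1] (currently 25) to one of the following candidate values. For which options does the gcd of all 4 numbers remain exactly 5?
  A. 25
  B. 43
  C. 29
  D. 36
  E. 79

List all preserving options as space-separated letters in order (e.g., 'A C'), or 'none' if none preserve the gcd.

Answer: A

Derivation:
Old gcd = 5; gcd of others (without N[1]) = 10
New gcd for candidate v: gcd(10, v). Preserves old gcd iff gcd(10, v) = 5.
  Option A: v=25, gcd(10,25)=5 -> preserves
  Option B: v=43, gcd(10,43)=1 -> changes
  Option C: v=29, gcd(10,29)=1 -> changes
  Option D: v=36, gcd(10,36)=2 -> changes
  Option E: v=79, gcd(10,79)=1 -> changes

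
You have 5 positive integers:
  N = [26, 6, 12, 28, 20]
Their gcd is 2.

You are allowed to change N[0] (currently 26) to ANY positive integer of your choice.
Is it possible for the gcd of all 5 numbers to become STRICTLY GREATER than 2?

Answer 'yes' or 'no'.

Answer: no

Derivation:
Current gcd = 2
gcd of all OTHER numbers (without N[0]=26): gcd([6, 12, 28, 20]) = 2
The new gcd after any change is gcd(2, new_value).
This can be at most 2.
Since 2 = old gcd 2, the gcd can only stay the same or decrease.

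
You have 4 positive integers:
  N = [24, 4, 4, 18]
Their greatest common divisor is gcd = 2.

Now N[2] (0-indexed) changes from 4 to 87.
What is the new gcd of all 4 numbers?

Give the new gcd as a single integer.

Answer: 1

Derivation:
Numbers: [24, 4, 4, 18], gcd = 2
Change: index 2, 4 -> 87
gcd of the OTHER numbers (without index 2): gcd([24, 4, 18]) = 2
New gcd = gcd(g_others, new_val) = gcd(2, 87) = 1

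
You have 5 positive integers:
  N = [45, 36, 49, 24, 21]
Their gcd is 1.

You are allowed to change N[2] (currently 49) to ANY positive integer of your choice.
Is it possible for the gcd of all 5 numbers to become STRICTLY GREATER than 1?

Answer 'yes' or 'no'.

Answer: yes

Derivation:
Current gcd = 1
gcd of all OTHER numbers (without N[2]=49): gcd([45, 36, 24, 21]) = 3
The new gcd after any change is gcd(3, new_value).
This can be at most 3.
Since 3 > old gcd 1, the gcd CAN increase (e.g., set N[2] = 3).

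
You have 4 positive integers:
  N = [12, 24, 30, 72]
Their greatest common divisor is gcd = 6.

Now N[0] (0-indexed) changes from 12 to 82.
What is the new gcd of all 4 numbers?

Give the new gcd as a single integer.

Answer: 2

Derivation:
Numbers: [12, 24, 30, 72], gcd = 6
Change: index 0, 12 -> 82
gcd of the OTHER numbers (without index 0): gcd([24, 30, 72]) = 6
New gcd = gcd(g_others, new_val) = gcd(6, 82) = 2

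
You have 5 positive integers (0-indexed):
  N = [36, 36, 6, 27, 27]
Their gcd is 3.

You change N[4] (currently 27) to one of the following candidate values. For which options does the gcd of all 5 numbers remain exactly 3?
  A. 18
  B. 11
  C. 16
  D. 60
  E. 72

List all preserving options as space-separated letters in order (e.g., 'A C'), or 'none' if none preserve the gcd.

Answer: A D E

Derivation:
Old gcd = 3; gcd of others (without N[4]) = 3
New gcd for candidate v: gcd(3, v). Preserves old gcd iff gcd(3, v) = 3.
  Option A: v=18, gcd(3,18)=3 -> preserves
  Option B: v=11, gcd(3,11)=1 -> changes
  Option C: v=16, gcd(3,16)=1 -> changes
  Option D: v=60, gcd(3,60)=3 -> preserves
  Option E: v=72, gcd(3,72)=3 -> preserves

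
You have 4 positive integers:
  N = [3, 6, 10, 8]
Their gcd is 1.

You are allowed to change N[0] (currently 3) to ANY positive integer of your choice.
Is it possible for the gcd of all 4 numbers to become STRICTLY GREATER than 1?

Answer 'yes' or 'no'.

Answer: yes

Derivation:
Current gcd = 1
gcd of all OTHER numbers (without N[0]=3): gcd([6, 10, 8]) = 2
The new gcd after any change is gcd(2, new_value).
This can be at most 2.
Since 2 > old gcd 1, the gcd CAN increase (e.g., set N[0] = 2).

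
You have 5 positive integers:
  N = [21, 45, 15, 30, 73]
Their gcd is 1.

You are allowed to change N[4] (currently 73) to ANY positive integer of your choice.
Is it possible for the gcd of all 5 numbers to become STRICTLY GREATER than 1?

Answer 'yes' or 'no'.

Current gcd = 1
gcd of all OTHER numbers (without N[4]=73): gcd([21, 45, 15, 30]) = 3
The new gcd after any change is gcd(3, new_value).
This can be at most 3.
Since 3 > old gcd 1, the gcd CAN increase (e.g., set N[4] = 3).

Answer: yes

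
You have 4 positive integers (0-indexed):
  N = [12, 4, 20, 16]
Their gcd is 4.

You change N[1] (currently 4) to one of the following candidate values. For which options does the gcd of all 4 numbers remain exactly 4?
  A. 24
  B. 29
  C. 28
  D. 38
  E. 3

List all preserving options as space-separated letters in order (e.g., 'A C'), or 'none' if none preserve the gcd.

Answer: A C

Derivation:
Old gcd = 4; gcd of others (without N[1]) = 4
New gcd for candidate v: gcd(4, v). Preserves old gcd iff gcd(4, v) = 4.
  Option A: v=24, gcd(4,24)=4 -> preserves
  Option B: v=29, gcd(4,29)=1 -> changes
  Option C: v=28, gcd(4,28)=4 -> preserves
  Option D: v=38, gcd(4,38)=2 -> changes
  Option E: v=3, gcd(4,3)=1 -> changes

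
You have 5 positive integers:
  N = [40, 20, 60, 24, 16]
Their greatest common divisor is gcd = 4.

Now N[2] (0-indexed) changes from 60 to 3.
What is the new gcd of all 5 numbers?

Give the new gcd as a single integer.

Answer: 1

Derivation:
Numbers: [40, 20, 60, 24, 16], gcd = 4
Change: index 2, 60 -> 3
gcd of the OTHER numbers (without index 2): gcd([40, 20, 24, 16]) = 4
New gcd = gcd(g_others, new_val) = gcd(4, 3) = 1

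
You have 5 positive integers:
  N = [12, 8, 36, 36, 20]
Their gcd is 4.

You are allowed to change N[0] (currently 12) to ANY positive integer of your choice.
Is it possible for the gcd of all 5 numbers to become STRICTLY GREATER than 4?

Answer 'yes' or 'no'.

Current gcd = 4
gcd of all OTHER numbers (without N[0]=12): gcd([8, 36, 36, 20]) = 4
The new gcd after any change is gcd(4, new_value).
This can be at most 4.
Since 4 = old gcd 4, the gcd can only stay the same or decrease.

Answer: no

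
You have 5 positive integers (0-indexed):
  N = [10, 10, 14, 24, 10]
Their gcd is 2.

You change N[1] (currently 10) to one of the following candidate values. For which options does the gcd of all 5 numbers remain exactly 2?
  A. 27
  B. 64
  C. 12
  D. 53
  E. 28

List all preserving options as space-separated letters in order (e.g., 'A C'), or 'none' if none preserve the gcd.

Old gcd = 2; gcd of others (without N[1]) = 2
New gcd for candidate v: gcd(2, v). Preserves old gcd iff gcd(2, v) = 2.
  Option A: v=27, gcd(2,27)=1 -> changes
  Option B: v=64, gcd(2,64)=2 -> preserves
  Option C: v=12, gcd(2,12)=2 -> preserves
  Option D: v=53, gcd(2,53)=1 -> changes
  Option E: v=28, gcd(2,28)=2 -> preserves

Answer: B C E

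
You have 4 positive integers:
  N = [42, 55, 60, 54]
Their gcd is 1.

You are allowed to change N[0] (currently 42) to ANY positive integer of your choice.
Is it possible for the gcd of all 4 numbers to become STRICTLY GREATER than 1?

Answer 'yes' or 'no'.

Answer: no

Derivation:
Current gcd = 1
gcd of all OTHER numbers (without N[0]=42): gcd([55, 60, 54]) = 1
The new gcd after any change is gcd(1, new_value).
This can be at most 1.
Since 1 = old gcd 1, the gcd can only stay the same or decrease.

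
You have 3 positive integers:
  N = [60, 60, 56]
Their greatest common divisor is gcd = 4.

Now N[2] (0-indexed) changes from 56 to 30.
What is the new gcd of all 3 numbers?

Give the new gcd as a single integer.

Numbers: [60, 60, 56], gcd = 4
Change: index 2, 56 -> 30
gcd of the OTHER numbers (without index 2): gcd([60, 60]) = 60
New gcd = gcd(g_others, new_val) = gcd(60, 30) = 30

Answer: 30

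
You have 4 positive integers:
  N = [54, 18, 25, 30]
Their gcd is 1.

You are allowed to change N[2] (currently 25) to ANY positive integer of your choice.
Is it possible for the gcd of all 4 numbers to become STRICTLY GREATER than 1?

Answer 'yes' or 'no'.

Current gcd = 1
gcd of all OTHER numbers (without N[2]=25): gcd([54, 18, 30]) = 6
The new gcd after any change is gcd(6, new_value).
This can be at most 6.
Since 6 > old gcd 1, the gcd CAN increase (e.g., set N[2] = 6).

Answer: yes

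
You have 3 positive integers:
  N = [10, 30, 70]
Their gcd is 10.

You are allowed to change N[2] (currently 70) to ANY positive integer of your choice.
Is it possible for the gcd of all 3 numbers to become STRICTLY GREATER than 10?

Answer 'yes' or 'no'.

Answer: no

Derivation:
Current gcd = 10
gcd of all OTHER numbers (without N[2]=70): gcd([10, 30]) = 10
The new gcd after any change is gcd(10, new_value).
This can be at most 10.
Since 10 = old gcd 10, the gcd can only stay the same or decrease.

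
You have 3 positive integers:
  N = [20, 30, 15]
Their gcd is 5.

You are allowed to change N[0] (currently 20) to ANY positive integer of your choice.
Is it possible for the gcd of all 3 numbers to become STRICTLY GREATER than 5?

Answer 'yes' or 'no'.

Answer: yes

Derivation:
Current gcd = 5
gcd of all OTHER numbers (without N[0]=20): gcd([30, 15]) = 15
The new gcd after any change is gcd(15, new_value).
This can be at most 15.
Since 15 > old gcd 5, the gcd CAN increase (e.g., set N[0] = 15).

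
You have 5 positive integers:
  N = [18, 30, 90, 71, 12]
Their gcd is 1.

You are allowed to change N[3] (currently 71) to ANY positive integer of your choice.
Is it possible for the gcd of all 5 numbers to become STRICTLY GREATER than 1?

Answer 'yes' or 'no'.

Answer: yes

Derivation:
Current gcd = 1
gcd of all OTHER numbers (without N[3]=71): gcd([18, 30, 90, 12]) = 6
The new gcd after any change is gcd(6, new_value).
This can be at most 6.
Since 6 > old gcd 1, the gcd CAN increase (e.g., set N[3] = 6).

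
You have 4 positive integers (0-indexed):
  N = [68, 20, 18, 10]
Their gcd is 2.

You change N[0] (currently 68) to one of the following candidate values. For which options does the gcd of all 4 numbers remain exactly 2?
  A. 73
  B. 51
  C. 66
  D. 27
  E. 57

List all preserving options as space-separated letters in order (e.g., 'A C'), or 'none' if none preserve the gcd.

Old gcd = 2; gcd of others (without N[0]) = 2
New gcd for candidate v: gcd(2, v). Preserves old gcd iff gcd(2, v) = 2.
  Option A: v=73, gcd(2,73)=1 -> changes
  Option B: v=51, gcd(2,51)=1 -> changes
  Option C: v=66, gcd(2,66)=2 -> preserves
  Option D: v=27, gcd(2,27)=1 -> changes
  Option E: v=57, gcd(2,57)=1 -> changes

Answer: C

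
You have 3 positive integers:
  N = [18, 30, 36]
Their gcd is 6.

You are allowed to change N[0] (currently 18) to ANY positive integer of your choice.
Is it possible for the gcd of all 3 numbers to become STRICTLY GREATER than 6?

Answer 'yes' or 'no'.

Current gcd = 6
gcd of all OTHER numbers (without N[0]=18): gcd([30, 36]) = 6
The new gcd after any change is gcd(6, new_value).
This can be at most 6.
Since 6 = old gcd 6, the gcd can only stay the same or decrease.

Answer: no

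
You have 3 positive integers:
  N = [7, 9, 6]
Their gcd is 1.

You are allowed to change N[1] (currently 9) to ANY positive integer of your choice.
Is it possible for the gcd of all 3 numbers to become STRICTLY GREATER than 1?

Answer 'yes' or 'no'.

Answer: no

Derivation:
Current gcd = 1
gcd of all OTHER numbers (without N[1]=9): gcd([7, 6]) = 1
The new gcd after any change is gcd(1, new_value).
This can be at most 1.
Since 1 = old gcd 1, the gcd can only stay the same or decrease.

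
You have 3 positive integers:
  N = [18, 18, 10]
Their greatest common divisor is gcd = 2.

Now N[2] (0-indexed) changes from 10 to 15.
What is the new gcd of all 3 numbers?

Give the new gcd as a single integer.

Numbers: [18, 18, 10], gcd = 2
Change: index 2, 10 -> 15
gcd of the OTHER numbers (without index 2): gcd([18, 18]) = 18
New gcd = gcd(g_others, new_val) = gcd(18, 15) = 3

Answer: 3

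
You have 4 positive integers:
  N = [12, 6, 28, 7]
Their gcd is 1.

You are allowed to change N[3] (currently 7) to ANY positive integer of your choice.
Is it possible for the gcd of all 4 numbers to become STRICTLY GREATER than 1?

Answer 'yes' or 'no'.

Current gcd = 1
gcd of all OTHER numbers (without N[3]=7): gcd([12, 6, 28]) = 2
The new gcd after any change is gcd(2, new_value).
This can be at most 2.
Since 2 > old gcd 1, the gcd CAN increase (e.g., set N[3] = 2).

Answer: yes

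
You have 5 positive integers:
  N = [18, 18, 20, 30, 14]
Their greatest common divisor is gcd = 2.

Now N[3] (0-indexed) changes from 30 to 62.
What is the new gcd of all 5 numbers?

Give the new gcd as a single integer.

Numbers: [18, 18, 20, 30, 14], gcd = 2
Change: index 3, 30 -> 62
gcd of the OTHER numbers (without index 3): gcd([18, 18, 20, 14]) = 2
New gcd = gcd(g_others, new_val) = gcd(2, 62) = 2

Answer: 2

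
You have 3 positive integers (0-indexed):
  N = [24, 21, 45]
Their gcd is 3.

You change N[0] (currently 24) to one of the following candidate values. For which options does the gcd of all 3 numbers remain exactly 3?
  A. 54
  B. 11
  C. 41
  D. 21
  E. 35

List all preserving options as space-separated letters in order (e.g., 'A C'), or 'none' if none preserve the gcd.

Answer: A D

Derivation:
Old gcd = 3; gcd of others (without N[0]) = 3
New gcd for candidate v: gcd(3, v). Preserves old gcd iff gcd(3, v) = 3.
  Option A: v=54, gcd(3,54)=3 -> preserves
  Option B: v=11, gcd(3,11)=1 -> changes
  Option C: v=41, gcd(3,41)=1 -> changes
  Option D: v=21, gcd(3,21)=3 -> preserves
  Option E: v=35, gcd(3,35)=1 -> changes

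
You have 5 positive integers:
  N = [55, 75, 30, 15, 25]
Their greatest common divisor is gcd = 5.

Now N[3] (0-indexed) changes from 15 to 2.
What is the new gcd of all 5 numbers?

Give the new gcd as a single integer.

Answer: 1

Derivation:
Numbers: [55, 75, 30, 15, 25], gcd = 5
Change: index 3, 15 -> 2
gcd of the OTHER numbers (without index 3): gcd([55, 75, 30, 25]) = 5
New gcd = gcd(g_others, new_val) = gcd(5, 2) = 1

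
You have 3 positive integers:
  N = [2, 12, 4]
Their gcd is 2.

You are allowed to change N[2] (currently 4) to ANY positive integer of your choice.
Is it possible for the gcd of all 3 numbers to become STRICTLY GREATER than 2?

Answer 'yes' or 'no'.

Answer: no

Derivation:
Current gcd = 2
gcd of all OTHER numbers (without N[2]=4): gcd([2, 12]) = 2
The new gcd after any change is gcd(2, new_value).
This can be at most 2.
Since 2 = old gcd 2, the gcd can only stay the same or decrease.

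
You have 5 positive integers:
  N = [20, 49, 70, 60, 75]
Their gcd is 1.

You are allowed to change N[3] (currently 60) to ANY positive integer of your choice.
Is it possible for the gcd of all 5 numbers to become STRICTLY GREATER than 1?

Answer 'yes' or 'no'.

Current gcd = 1
gcd of all OTHER numbers (without N[3]=60): gcd([20, 49, 70, 75]) = 1
The new gcd after any change is gcd(1, new_value).
This can be at most 1.
Since 1 = old gcd 1, the gcd can only stay the same or decrease.

Answer: no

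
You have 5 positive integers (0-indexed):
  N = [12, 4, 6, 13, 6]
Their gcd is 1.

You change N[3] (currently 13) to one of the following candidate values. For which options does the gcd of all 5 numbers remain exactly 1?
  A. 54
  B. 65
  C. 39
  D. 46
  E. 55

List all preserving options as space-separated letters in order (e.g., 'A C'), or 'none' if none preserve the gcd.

Old gcd = 1; gcd of others (without N[3]) = 2
New gcd for candidate v: gcd(2, v). Preserves old gcd iff gcd(2, v) = 1.
  Option A: v=54, gcd(2,54)=2 -> changes
  Option B: v=65, gcd(2,65)=1 -> preserves
  Option C: v=39, gcd(2,39)=1 -> preserves
  Option D: v=46, gcd(2,46)=2 -> changes
  Option E: v=55, gcd(2,55)=1 -> preserves

Answer: B C E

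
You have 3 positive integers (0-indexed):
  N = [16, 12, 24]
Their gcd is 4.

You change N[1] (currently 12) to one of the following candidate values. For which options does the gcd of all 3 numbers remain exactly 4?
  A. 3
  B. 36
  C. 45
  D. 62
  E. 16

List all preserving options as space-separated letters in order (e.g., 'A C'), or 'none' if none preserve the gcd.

Answer: B

Derivation:
Old gcd = 4; gcd of others (without N[1]) = 8
New gcd for candidate v: gcd(8, v). Preserves old gcd iff gcd(8, v) = 4.
  Option A: v=3, gcd(8,3)=1 -> changes
  Option B: v=36, gcd(8,36)=4 -> preserves
  Option C: v=45, gcd(8,45)=1 -> changes
  Option D: v=62, gcd(8,62)=2 -> changes
  Option E: v=16, gcd(8,16)=8 -> changes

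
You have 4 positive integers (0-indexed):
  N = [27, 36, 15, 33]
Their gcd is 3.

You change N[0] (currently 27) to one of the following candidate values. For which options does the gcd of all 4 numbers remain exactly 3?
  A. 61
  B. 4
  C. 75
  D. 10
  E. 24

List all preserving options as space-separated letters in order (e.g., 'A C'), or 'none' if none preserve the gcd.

Answer: C E

Derivation:
Old gcd = 3; gcd of others (without N[0]) = 3
New gcd for candidate v: gcd(3, v). Preserves old gcd iff gcd(3, v) = 3.
  Option A: v=61, gcd(3,61)=1 -> changes
  Option B: v=4, gcd(3,4)=1 -> changes
  Option C: v=75, gcd(3,75)=3 -> preserves
  Option D: v=10, gcd(3,10)=1 -> changes
  Option E: v=24, gcd(3,24)=3 -> preserves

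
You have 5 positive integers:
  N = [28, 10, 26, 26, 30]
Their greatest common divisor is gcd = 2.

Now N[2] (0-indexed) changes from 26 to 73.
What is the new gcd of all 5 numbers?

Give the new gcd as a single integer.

Numbers: [28, 10, 26, 26, 30], gcd = 2
Change: index 2, 26 -> 73
gcd of the OTHER numbers (without index 2): gcd([28, 10, 26, 30]) = 2
New gcd = gcd(g_others, new_val) = gcd(2, 73) = 1

Answer: 1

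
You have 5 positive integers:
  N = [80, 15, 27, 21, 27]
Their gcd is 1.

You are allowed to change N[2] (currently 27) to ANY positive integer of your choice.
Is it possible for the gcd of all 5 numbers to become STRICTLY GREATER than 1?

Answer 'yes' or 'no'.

Current gcd = 1
gcd of all OTHER numbers (without N[2]=27): gcd([80, 15, 21, 27]) = 1
The new gcd after any change is gcd(1, new_value).
This can be at most 1.
Since 1 = old gcd 1, the gcd can only stay the same or decrease.

Answer: no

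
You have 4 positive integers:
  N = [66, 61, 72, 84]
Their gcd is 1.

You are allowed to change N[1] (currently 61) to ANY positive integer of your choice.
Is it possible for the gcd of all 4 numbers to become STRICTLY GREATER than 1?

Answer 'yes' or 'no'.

Answer: yes

Derivation:
Current gcd = 1
gcd of all OTHER numbers (without N[1]=61): gcd([66, 72, 84]) = 6
The new gcd after any change is gcd(6, new_value).
This can be at most 6.
Since 6 > old gcd 1, the gcd CAN increase (e.g., set N[1] = 6).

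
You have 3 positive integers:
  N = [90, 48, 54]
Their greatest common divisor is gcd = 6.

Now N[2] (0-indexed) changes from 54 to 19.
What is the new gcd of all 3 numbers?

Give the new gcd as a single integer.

Numbers: [90, 48, 54], gcd = 6
Change: index 2, 54 -> 19
gcd of the OTHER numbers (without index 2): gcd([90, 48]) = 6
New gcd = gcd(g_others, new_val) = gcd(6, 19) = 1

Answer: 1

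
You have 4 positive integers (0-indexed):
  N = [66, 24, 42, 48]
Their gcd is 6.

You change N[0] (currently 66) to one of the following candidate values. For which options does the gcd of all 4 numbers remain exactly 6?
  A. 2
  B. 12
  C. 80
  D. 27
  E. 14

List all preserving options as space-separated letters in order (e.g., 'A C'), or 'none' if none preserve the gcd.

Answer: B

Derivation:
Old gcd = 6; gcd of others (without N[0]) = 6
New gcd for candidate v: gcd(6, v). Preserves old gcd iff gcd(6, v) = 6.
  Option A: v=2, gcd(6,2)=2 -> changes
  Option B: v=12, gcd(6,12)=6 -> preserves
  Option C: v=80, gcd(6,80)=2 -> changes
  Option D: v=27, gcd(6,27)=3 -> changes
  Option E: v=14, gcd(6,14)=2 -> changes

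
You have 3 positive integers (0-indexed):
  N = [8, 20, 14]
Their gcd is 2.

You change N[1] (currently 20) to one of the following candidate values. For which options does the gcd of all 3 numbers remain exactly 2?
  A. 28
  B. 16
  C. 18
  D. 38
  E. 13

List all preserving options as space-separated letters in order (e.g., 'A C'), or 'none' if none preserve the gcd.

Answer: A B C D

Derivation:
Old gcd = 2; gcd of others (without N[1]) = 2
New gcd for candidate v: gcd(2, v). Preserves old gcd iff gcd(2, v) = 2.
  Option A: v=28, gcd(2,28)=2 -> preserves
  Option B: v=16, gcd(2,16)=2 -> preserves
  Option C: v=18, gcd(2,18)=2 -> preserves
  Option D: v=38, gcd(2,38)=2 -> preserves
  Option E: v=13, gcd(2,13)=1 -> changes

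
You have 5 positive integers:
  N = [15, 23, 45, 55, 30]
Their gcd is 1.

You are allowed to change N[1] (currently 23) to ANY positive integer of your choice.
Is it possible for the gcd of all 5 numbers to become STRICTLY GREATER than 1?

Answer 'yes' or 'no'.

Answer: yes

Derivation:
Current gcd = 1
gcd of all OTHER numbers (without N[1]=23): gcd([15, 45, 55, 30]) = 5
The new gcd after any change is gcd(5, new_value).
This can be at most 5.
Since 5 > old gcd 1, the gcd CAN increase (e.g., set N[1] = 5).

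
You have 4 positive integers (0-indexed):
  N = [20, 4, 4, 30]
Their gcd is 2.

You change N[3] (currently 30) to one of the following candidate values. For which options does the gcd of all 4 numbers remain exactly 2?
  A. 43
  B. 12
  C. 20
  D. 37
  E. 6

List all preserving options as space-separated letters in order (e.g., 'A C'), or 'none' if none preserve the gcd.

Old gcd = 2; gcd of others (without N[3]) = 4
New gcd for candidate v: gcd(4, v). Preserves old gcd iff gcd(4, v) = 2.
  Option A: v=43, gcd(4,43)=1 -> changes
  Option B: v=12, gcd(4,12)=4 -> changes
  Option C: v=20, gcd(4,20)=4 -> changes
  Option D: v=37, gcd(4,37)=1 -> changes
  Option E: v=6, gcd(4,6)=2 -> preserves

Answer: E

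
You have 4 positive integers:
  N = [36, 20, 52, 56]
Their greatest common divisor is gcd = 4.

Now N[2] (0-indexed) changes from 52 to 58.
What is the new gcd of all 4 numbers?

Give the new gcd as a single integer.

Answer: 2

Derivation:
Numbers: [36, 20, 52, 56], gcd = 4
Change: index 2, 52 -> 58
gcd of the OTHER numbers (without index 2): gcd([36, 20, 56]) = 4
New gcd = gcd(g_others, new_val) = gcd(4, 58) = 2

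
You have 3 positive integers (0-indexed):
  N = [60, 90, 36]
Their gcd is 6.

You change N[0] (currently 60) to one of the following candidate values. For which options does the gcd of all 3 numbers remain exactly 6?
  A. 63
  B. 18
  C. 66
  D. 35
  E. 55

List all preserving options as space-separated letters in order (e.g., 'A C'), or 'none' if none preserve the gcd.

Answer: C

Derivation:
Old gcd = 6; gcd of others (without N[0]) = 18
New gcd for candidate v: gcd(18, v). Preserves old gcd iff gcd(18, v) = 6.
  Option A: v=63, gcd(18,63)=9 -> changes
  Option B: v=18, gcd(18,18)=18 -> changes
  Option C: v=66, gcd(18,66)=6 -> preserves
  Option D: v=35, gcd(18,35)=1 -> changes
  Option E: v=55, gcd(18,55)=1 -> changes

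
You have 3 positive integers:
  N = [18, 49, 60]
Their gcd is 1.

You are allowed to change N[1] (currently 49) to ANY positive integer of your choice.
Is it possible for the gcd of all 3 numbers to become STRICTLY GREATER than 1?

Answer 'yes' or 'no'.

Answer: yes

Derivation:
Current gcd = 1
gcd of all OTHER numbers (without N[1]=49): gcd([18, 60]) = 6
The new gcd after any change is gcd(6, new_value).
This can be at most 6.
Since 6 > old gcd 1, the gcd CAN increase (e.g., set N[1] = 6).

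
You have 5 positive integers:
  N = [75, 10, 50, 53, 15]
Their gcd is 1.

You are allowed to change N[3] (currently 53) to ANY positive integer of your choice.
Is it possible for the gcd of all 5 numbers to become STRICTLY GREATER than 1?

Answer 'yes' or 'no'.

Answer: yes

Derivation:
Current gcd = 1
gcd of all OTHER numbers (without N[3]=53): gcd([75, 10, 50, 15]) = 5
The new gcd after any change is gcd(5, new_value).
This can be at most 5.
Since 5 > old gcd 1, the gcd CAN increase (e.g., set N[3] = 5).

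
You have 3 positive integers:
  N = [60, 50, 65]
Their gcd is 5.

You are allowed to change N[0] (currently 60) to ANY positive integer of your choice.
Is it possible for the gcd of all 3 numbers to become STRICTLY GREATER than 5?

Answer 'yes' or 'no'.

Answer: no

Derivation:
Current gcd = 5
gcd of all OTHER numbers (without N[0]=60): gcd([50, 65]) = 5
The new gcd after any change is gcd(5, new_value).
This can be at most 5.
Since 5 = old gcd 5, the gcd can only stay the same or decrease.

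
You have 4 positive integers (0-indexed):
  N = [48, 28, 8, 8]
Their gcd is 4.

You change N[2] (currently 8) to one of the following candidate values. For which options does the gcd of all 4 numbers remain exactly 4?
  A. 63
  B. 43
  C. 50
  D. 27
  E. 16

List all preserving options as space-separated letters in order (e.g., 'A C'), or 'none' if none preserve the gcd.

Old gcd = 4; gcd of others (without N[2]) = 4
New gcd for candidate v: gcd(4, v). Preserves old gcd iff gcd(4, v) = 4.
  Option A: v=63, gcd(4,63)=1 -> changes
  Option B: v=43, gcd(4,43)=1 -> changes
  Option C: v=50, gcd(4,50)=2 -> changes
  Option D: v=27, gcd(4,27)=1 -> changes
  Option E: v=16, gcd(4,16)=4 -> preserves

Answer: E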